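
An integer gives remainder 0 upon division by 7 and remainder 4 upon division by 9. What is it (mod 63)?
M = 7 × 9 = 63. M₁ = 9, y₁ ≡ 4 (mod 7). M₂ = 7, y₂ ≡ 4 (mod 9). k = 0×9×4 + 4×7×4 ≡ 49 (mod 63). The smallest positive such number is 49.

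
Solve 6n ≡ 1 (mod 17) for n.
6^(-1) ≡ 3 (mod 17). Verification: 6 × 3 = 18 ≡ 1 (mod 17)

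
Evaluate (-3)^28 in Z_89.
Using repeated squaring. (-3) ≡ 86 (mod 89). 28 = 16 + 8 + 4 (binary 11100). Repeated squaring mod 89: 86^1 ≡ 86; 86^2 ≡ 86² = 7396 ≡ 9; 86^4 ≡ 9² = 81 ≡ 81; 86^8 ≡ 81² = 6561 ≡ 64; 86^16 ≡ 64² = 4096 ≡ 2. Multiply: (-3)^28 ≡ 86^16 × 86^8 × 86^4 ≡ 2 × 64 × 81 (mod 89): 2 × 64 = 128 ≡ 39; 39 × 81 = 3159 ≡ 44. So (-3)^28 ≡ 44 (mod 89).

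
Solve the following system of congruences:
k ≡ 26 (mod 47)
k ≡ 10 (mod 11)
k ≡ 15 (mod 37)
16147

Using the Chinese Remainder Theorem:
M = product of moduli = 19129
For equation 1: M_1 = 407, 407 ≡ 31 (mod 47), inverse of 407 mod 47 is 44 (check: 31 × 44 = 1364 ≡ 1 (mod 47))
For equation 2: M_2 = 1739, 1739 ≡ 1 (mod 11), inverse of 1739 mod 11 is 1 (check: 1 × 1 = 1 ≡ 1 (mod 11))
For equation 3: M_3 = 517, 517 ≡ 36 (mod 37), inverse of 517 mod 37 is 36 (check: 36 × 36 = 1296 ≡ 1 (mod 37))
Combine: k ≡ Σ r_i×M_i×(M_i⁻¹ mod m_i) = 26×407×44 + 10×1739×1 + 15×517×36 = 465608 + 17390 + 279180 = 762178
762178 mod 19129 = 16147
k ≡ 16147 (mod 19129)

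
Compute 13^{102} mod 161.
127

Using successive squaring:
Binary expansion of 102: 1100110
Powers of 13 mod 161 (each is the square of the previous):
  13^1 ≡ 13 (mod 161)
  13^2 ≡ 13² = 169 ≡ 8 (mod 161)
  13^4 ≡ 8² = 64 ≡ 64 (mod 161)
  13^8 ≡ 64² = 4096 ≡ 71 (mod 161)
  13^16 ≡ 71² = 5041 ≡ 50 (mod 161)
  13^32 ≡ 50² = 2500 ≡ 85 (mod 161)
  13^64 ≡ 85² = 7225 ≡ 141 (mod 161)
102 = 64 + 32 + 4 + 2, so 13^102 = 13^64 × 13^32 × 13^4 × 13^2 ≡ 141 × 85 × 64 × 8 (mod 161)
Multiplying step by step:
  141 × 85 = 11985 ≡ 71 (mod 161)
  71 × 64 = 4544 ≡ 36 (mod 161)
  36 × 8 = 288 ≡ 127 (mod 161)
Result: 13^102 ≡ 127 (mod 161)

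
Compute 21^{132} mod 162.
81

Using successive squaring:
Binary expansion of 132: 10000100
Powers of 21 mod 162 (each is the square of the previous):
  21^1 ≡ 21 (mod 162)
  21^2 ≡ 21² = 441 ≡ 117 (mod 162)
  21^4 ≡ 117² = 13689 ≡ 81 (mod 162)
  21^8 ≡ 81² = 6561 ≡ 81 (mod 162)
  21^16 ≡ 81² = 6561 ≡ 81 (mod 162)
  21^32 ≡ 81² = 6561 ≡ 81 (mod 162)
  21^64 ≡ 81² = 6561 ≡ 81 (mod 162)
  21^128 ≡ 81² = 6561 ≡ 81 (mod 162)
132 = 128 + 4, so 21^132 = 21^128 × 21^4 ≡ 81 × 81 (mod 162)
Multiplying step by step:
  81 × 81 = 6561 ≡ 81 (mod 162)
Result: 21^132 ≡ 81 (mod 162)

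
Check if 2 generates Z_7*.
p - 1 = 6 has prime divisors 2, 3. Check 2^(6/q) mod 7 for each: 2^(6/2) = 2^3 ≡ 1, 2^(6/3) = 2^2 ≡ 4 (mod 7). Since 2^3 ≡ 1 (mod 7), the order of 2 divides 3 (in fact the order is 3) ≠ 6, so it is not a primitive root.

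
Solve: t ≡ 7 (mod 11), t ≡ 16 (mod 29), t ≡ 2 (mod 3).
M = 11 × 29 × 3 = 957. M₁ = 87, y₁ ≡ 10 (mod 11). M₂ = 33, y₂ ≡ 22 (mod 29). M₃ = 319, y₃ ≡ 1 (mod 3). t = 7×87×10 + 16×33×22 + 2×319×1 ≡ 161 (mod 957)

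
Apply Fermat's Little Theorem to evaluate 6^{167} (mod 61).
30

By Fermat's Little Theorem, a^(p-1) ≡ 1 (mod p) for prime p and gcd(a, p) = 1
Here p = 61, so 6^60 ≡ 1 (mod 61)
We can reduce the exponent: 167 mod 60 = 47
So 6^167 ≡ 6^47 (mod 61)
Computing: 6^47 mod 61 = 30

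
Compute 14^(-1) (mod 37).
14^(-1) ≡ 8 (mod 37). Verification: 14 × 8 = 112 ≡ 1 (mod 37)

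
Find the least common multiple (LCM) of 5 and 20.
20

First find GCD(5, 20) using the Euclidean algorithm:
5 = 0 × 20 + 5
20 = 4 × 5 + 0
GCD(5, 20) = 5

LCM formula: LCM(a, b) = (a × b) / GCD(a, b)
LCM(5, 20) = (5 × 20) / 5
LCM(5, 20) = 100 / 5
LCM(5, 20) = 20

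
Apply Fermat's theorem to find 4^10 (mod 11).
By Fermat's Little Theorem, 4^{10} ≡ 1 (mod 11) since 11 is prime and gcd(4, 11) = 1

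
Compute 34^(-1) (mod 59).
34^(-1) ≡ 33 (mod 59). Verification: 34 × 33 = 1122 ≡ 1 (mod 59)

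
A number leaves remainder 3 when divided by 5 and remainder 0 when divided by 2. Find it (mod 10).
M = 5 × 2 = 10. M₁ = 2, y₁ ≡ 3 (mod 5). M₂ = 5, y₂ ≡ 1 (mod 2). x = 3×2×3 + 0×5×1 ≡ 8 (mod 10)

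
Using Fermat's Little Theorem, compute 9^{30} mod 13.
1

By Fermat's Little Theorem, a^(p-1) ≡ 1 (mod p) for prime p and gcd(a, p) = 1
Here p = 13, so 9^12 ≡ 1 (mod 13)
We can reduce the exponent: 30 mod 12 = 6
So 9^30 ≡ 9^6 (mod 13)
Computing: 9^6 mod 13 = 1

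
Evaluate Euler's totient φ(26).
12

Prime factorization: 26 = 2 × 13
Using the formula φ(n) = n × Π(1 - 1/p) for each prime factor p:
φ(26) = 26 × (1 - 1/2) × (1 - 1/13)
φ(26) = 12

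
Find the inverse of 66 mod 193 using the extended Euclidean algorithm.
Extended GCD: 66(-38) + 193(13) = 1. So 66^(-1) ≡ 155 ≡ 155 (mod 193). Verify: 66 × 155 = 10230 ≡ 1 (mod 193)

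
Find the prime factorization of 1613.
1613

Divide by primes starting from smallest:
1613 ÷ 1613 = 1

1613 = 1613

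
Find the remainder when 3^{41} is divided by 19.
By Fermat: 3^{18} ≡ 1 (mod 19). 41 = 2×18 + 5. So 3^{41} ≡ 3^{5} ≡ 15 (mod 19)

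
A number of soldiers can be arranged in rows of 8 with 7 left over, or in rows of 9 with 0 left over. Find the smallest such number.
M = 8 × 9 = 72. M₁ = 9, y₁ ≡ 1 (mod 8). M₂ = 8, y₂ ≡ 8 (mod 9). t = 7×9×1 + 0×8×8 ≡ 63 (mod 72). The smallest positive such number is 63.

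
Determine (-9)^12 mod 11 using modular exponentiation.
Using Fermat: (-9)^{10} ≡ 1 (mod 11). 12 ≡ 2 (mod 10). So (-9)^{12} ≡ (-9)^{2} ≡ 4 (mod 11)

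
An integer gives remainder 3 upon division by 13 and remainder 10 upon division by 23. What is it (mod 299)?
M = 13 × 23 = 299. M₁ = 23, y₁ ≡ 4 (mod 13). M₂ = 13, y₂ ≡ 16 (mod 23). m = 3×23×4 + 10×13×16 ≡ 263 (mod 299). The smallest positive such number is 263.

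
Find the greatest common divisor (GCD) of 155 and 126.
1

Using the Euclidean algorithm:
155 = 1 × 126 + 29
126 = 4 × 29 + 10
29 = 2 × 10 + 9
10 = 1 × 9 + 1
9 = 9 × 1 + 0

GCD(155, 126) = 1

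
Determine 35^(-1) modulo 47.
35^(-1) ≡ 43 (mod 47). Verification: 35 × 43 = 1505 ≡ 1 (mod 47)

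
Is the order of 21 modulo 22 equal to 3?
No, the actual order is 2, not 3.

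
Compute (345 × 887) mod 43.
27

(345 × 887) = 306015
306015 mod 43 = 27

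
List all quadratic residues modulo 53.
QRs mod 53: {1, 4, 6, 7, 9, 10, 11, 13, 15, 16, 17, 24, 25, 28, 29, 36, 37, 38, 40, 42, 43, 44, 46, 47, 49, 52}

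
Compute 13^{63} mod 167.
129

Using successive squaring:
Binary expansion of 63: 111111
Powers of 13 mod 167 (each is the square of the previous):
  13^1 ≡ 13 (mod 167)
  13^2 ≡ 13² = 169 ≡ 2 (mod 167)
  13^4 ≡ 2² = 4 ≡ 4 (mod 167)
  13^8 ≡ 4² = 16 ≡ 16 (mod 167)
  13^16 ≡ 16² = 256 ≡ 89 (mod 167)
  13^32 ≡ 89² = 7921 ≡ 72 (mod 167)
63 = 32 + 16 + 8 + 4 + 2 + 1, so 13^63 = 13^32 × 13^16 × 13^8 × 13^4 × 13^2 × 13^1 ≡ 72 × 89 × 16 × 4 × 2 × 13 (mod 167)
Multiplying step by step:
  72 × 89 = 6408 ≡ 62 (mod 167)
  62 × 16 = 992 ≡ 157 (mod 167)
  157 × 4 = 628 ≡ 127 (mod 167)
  127 × 2 = 254 ≡ 87 (mod 167)
  87 × 13 = 1131 ≡ 129 (mod 167)
Result: 13^63 ≡ 129 (mod 167)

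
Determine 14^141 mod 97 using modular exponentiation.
Using Fermat: 14^{96} ≡ 1 (mod 97). 141 ≡ 45 (mod 96). So 14^{141} ≡ 14^{45} ≡ 45 (mod 97)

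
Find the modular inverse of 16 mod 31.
16^(-1) ≡ 2 (mod 31). Verification: 16 × 2 = 32 ≡ 1 (mod 31)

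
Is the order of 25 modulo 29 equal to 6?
No, the actual order is 7, not 6.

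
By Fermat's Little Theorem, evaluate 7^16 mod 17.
By Fermat's Little Theorem, 7^{16} ≡ 1 (mod 17) since 17 is prime and gcd(7, 17) = 1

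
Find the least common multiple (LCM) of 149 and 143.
21307

First find GCD(149, 143) using the Euclidean algorithm:
149 = 1 × 143 + 6
143 = 23 × 6 + 5
6 = 1 × 5 + 1
5 = 5 × 1 + 0
GCD(149, 143) = 1

LCM formula: LCM(a, b) = (a × b) / GCD(a, b)
LCM(149, 143) = (149 × 143) / 1
LCM(149, 143) = 21307 / 1
LCM(149, 143) = 21307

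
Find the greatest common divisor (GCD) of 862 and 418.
2

Using the Euclidean algorithm:
862 = 2 × 418 + 26
418 = 16 × 26 + 2
26 = 13 × 2 + 0

GCD(862, 418) = 2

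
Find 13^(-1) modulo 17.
4

Using Extended Euclidean Algorithm:
gcd(13, 17) = 1
Bezout coefficients: 13 × 4 + 17 × -3 = 1
So 13 × 4 ≡ 1 (mod 17)
The inverse is 4 mod 17 = 4
Verification: 13 × 4 = 52 = 3 × 17 + 1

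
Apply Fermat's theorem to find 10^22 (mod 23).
By Fermat's Little Theorem, 10^{22} ≡ 1 (mod 23) since 23 is prime and gcd(10, 23) = 1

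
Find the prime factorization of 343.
7^3

Divide by primes starting from smallest:
343 ÷ 7 = 49
49 ÷ 7 = 7
7 ÷ 7 = 1

343 = 7^3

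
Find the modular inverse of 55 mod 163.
55^(-1) ≡ 83 (mod 163). Verification: 55 × 83 = 4565 ≡ 1 (mod 163)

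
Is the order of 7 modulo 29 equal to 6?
No, the actual order is 7, not 6.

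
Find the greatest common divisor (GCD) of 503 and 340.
1

Using the Euclidean algorithm:
503 = 1 × 340 + 163
340 = 2 × 163 + 14
163 = 11 × 14 + 9
14 = 1 × 9 + 5
9 = 1 × 5 + 4
5 = 1 × 4 + 1
4 = 4 × 1 + 0

GCD(503, 340) = 1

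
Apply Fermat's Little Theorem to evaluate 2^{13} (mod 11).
8

By Fermat's Little Theorem, a^(p-1) ≡ 1 (mod p) for prime p and gcd(a, p) = 1
Here p = 11, so 2^10 ≡ 1 (mod 11)
We can reduce the exponent: 13 mod 10 = 3
So 2^13 ≡ 2^3 (mod 11)
Computing: 2^3 mod 11 = 8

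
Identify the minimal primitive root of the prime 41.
p - 1 = 40 has prime divisors 2, 5. h is a primitive root mod 41 iff h^(40/q) ≢ 1 (mod 41) for each such q.
h = 2: 2^20 ≡ 1, 2^8 ≡ 10 (mod 41); 2^20 ≡ 1, so not a primitive root.
h = 3: 3^20 ≡ 40, 3^8 ≡ 1 (mod 41); 3^8 ≡ 1, so not a primitive root.
h = 4: 4^20 ≡ 1, 4^8 ≡ 18 (mod 41); 4^20 ≡ 1, so not a primitive root.
h = 5: 5^20 ≡ 1, 5^8 ≡ 18 (mod 41); 5^20 ≡ 1, so not a primitive root.
h = 6: 6^20 ≡ 40, 6^8 ≡ 10 (mod 41); none is 1, so 6 has order 40 and is a primitive root.
The smallest primitive root mod 41 is g = 6.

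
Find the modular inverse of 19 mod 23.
19^(-1) ≡ 17 (mod 23). Verification: 19 × 17 = 323 ≡ 1 (mod 23)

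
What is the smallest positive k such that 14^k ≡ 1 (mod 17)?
Powers of 14 mod 17: 14^1≡14, 14^2≡9, 14^3≡7, 14^4≡13, 14^5≡12, 14^6≡15, 14^7≡6, 14^8≡16, 14^9≡3, 14^10≡8, 14^11≡10, 14^12≡4, 14^13≡5, 14^14≡2, 14^15≡11, 14^16≡1. Order = 16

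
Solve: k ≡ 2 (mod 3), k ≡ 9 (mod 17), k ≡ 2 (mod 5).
M = 3 × 17 × 5 = 255. M₁ = 85, y₁ ≡ 1 (mod 3). M₂ = 15, y₂ ≡ 8 (mod 17). M₃ = 51, y₃ ≡ 1 (mod 5). k = 2×85×1 + 9×15×8 + 2×51×1 ≡ 77 (mod 255)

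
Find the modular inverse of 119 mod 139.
119^(-1) ≡ 132 (mod 139). Verification: 119 × 132 = 15708 ≡ 1 (mod 139)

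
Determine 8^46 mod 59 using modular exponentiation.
Using repeated squaring. 46 = 32 + 8 + 4 + 2 (binary 101110). Repeated squaring mod 59: 8^1 ≡ 8; 8^2 ≡ 8² = 64 ≡ 5; 8^4 ≡ 5² = 25 ≡ 25; 8^8 ≡ 25² = 625 ≡ 35; 8^16 ≡ 35² = 1225 ≡ 45; 8^32 ≡ 45² = 2025 ≡ 19. Multiply: 8^46 = 8^32 × 8^8 × 8^4 × 8^2 ≡ 19 × 35 × 25 × 5 (mod 59): 19 × 35 = 665 ≡ 16; 16 × 25 = 400 ≡ 46; 46 × 5 = 230 ≡ 53. So 8^46 ≡ 53 (mod 59).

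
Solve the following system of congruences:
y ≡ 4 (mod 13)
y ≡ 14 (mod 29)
43

Using the Chinese Remainder Theorem:
M = product of moduli = 377
For equation 1: M_1 = 29, 29 ≡ 3 (mod 13), inverse of 29 mod 13 is 9 (check: 3 × 9 = 27 ≡ 1 (mod 13))
For equation 2: M_2 = 13, 13 ≡ 13 (mod 29), inverse of 13 mod 29 is 9 (check: 13 × 9 = 117 ≡ 1 (mod 29))
Combine: y ≡ Σ r_i×M_i×(M_i⁻¹ mod m_i) = 4×29×9 + 14×13×9 = 1044 + 1638 = 2682
2682 mod 377 = 43
y ≡ 43 (mod 377)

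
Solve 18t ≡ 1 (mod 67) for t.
41

Using Extended Euclidean Algorithm:
gcd(18, 67) = 1
Bezout coefficients: 18 × -26 + 67 × 7 = 1
So 18 × -26 ≡ 1 (mod 67)
The inverse is -26 mod 67 = 41
Verification: 18 × 41 = 738 = 11 × 67 + 1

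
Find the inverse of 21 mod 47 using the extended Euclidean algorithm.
Extended GCD: 21(9) + 47(-4) = 1. So 21^(-1) ≡ 9 ≡ 9 (mod 47). Verify: 21 × 9 = 189 ≡ 1 (mod 47)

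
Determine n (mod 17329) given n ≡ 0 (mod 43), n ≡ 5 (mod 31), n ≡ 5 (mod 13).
16125

Using the Chinese Remainder Theorem:
M = product of moduli = 17329
For equation 1: M_1 = 403, 403 ≡ 16 (mod 43), inverse of 403 mod 43 is 35 (check: 16 × 35 = 560 ≡ 1 (mod 43))
For equation 2: M_2 = 559, 559 ≡ 1 (mod 31), inverse of 559 mod 31 is 1 (check: 1 × 1 = 1 ≡ 1 (mod 31))
For equation 3: M_3 = 1333, 1333 ≡ 7 (mod 13), inverse of 1333 mod 13 is 2 (check: 7 × 2 = 14 ≡ 1 (mod 13))
Combine: n ≡ Σ r_i×M_i×(M_i⁻¹ mod m_i) = 0×403×35 + 5×559×1 + 5×1333×2 = 0 + 2795 + 13330 = 16125
16125 mod 17329 = 16125
n ≡ 16125 (mod 17329)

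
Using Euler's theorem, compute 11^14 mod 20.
By Euler: 11^{8} ≡ 1 (mod 20) since gcd(11, 20) = 1. 14 = 1×8 + 6. So 11^{14} ≡ 11^{6} ≡ 1 (mod 20)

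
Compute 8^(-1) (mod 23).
8^(-1) ≡ 3 (mod 23). Verification: 8 × 3 = 24 ≡ 1 (mod 23)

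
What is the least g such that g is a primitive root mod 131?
p - 1 = 130 has prime divisors 2, 5, 13. h is a primitive root mod 131 iff h^(130/q) ≢ 1 (mod 131) for each such q.
h = 2: 2^65 ≡ 130, 2^26 ≡ 53, 2^10 ≡ 107 (mod 131); none is 1, so 2 has order 130 and is a primitive root.
The smallest primitive root mod 131 is g = 2.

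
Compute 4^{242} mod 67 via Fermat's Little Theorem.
37

By Fermat's Little Theorem, a^(p-1) ≡ 1 (mod p) for prime p and gcd(a, p) = 1
Here p = 67, so 4^66 ≡ 1 (mod 67)
We can reduce the exponent: 242 mod 66 = 44
So 4^242 ≡ 4^44 (mod 67)
Computing: 4^44 mod 67 = 37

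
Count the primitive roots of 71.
24

The number of primitive roots modulo p is φ(p-1) = φ(70)
φ(70) = 24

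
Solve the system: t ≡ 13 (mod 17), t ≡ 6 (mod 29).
M = 17 × 29 = 493. M₁ = 29, y₁ ≡ 10 (mod 17). M₂ = 17, y₂ ≡ 12 (mod 29). t = 13×29×10 + 6×17×12 ≡ 64 (mod 493)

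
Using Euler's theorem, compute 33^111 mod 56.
By Euler: 33^{24} ≡ 1 (mod 56) since gcd(33, 56) = 1. 111 = 4×24 + 15. So 33^{111} ≡ 33^{15} ≡ 41 (mod 56)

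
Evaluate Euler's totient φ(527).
480

Prime factorization: 527 = 17 × 31
Using the formula φ(n) = n × Π(1 - 1/p) for each prime factor p:
φ(527) = 527 × (1 - 1/17) × (1 - 1/31)
φ(527) = 480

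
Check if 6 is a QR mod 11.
By Euler's criterion: 6^{5} ≡ 10 (mod 11). Since this equals -1 (≡ 10), 6 is not a QR.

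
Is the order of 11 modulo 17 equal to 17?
No, the actual order is 16, not 17.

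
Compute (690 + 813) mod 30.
3

(690 + 813) = 1503
1503 mod 30 = 3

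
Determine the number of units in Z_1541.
1452

Prime factorization: 1541 = 23 × 67
Using the formula φ(n) = n × Π(1 - 1/p) for each prime factor p:
φ(1541) = 1541 × (1 - 1/23) × (1 - 1/67)
φ(1541) = 1452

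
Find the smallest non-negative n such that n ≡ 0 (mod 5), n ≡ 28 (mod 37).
65

Using the Chinese Remainder Theorem:
M = product of moduli = 185
For equation 1: M_1 = 37, 37 ≡ 2 (mod 5), inverse of 37 mod 5 is 3 (check: 2 × 3 = 6 ≡ 1 (mod 5))
For equation 2: M_2 = 5, 5 ≡ 5 (mod 37), inverse of 5 mod 37 is 15 (check: 5 × 15 = 75 ≡ 1 (mod 37))
Combine: n ≡ Σ r_i×M_i×(M_i⁻¹ mod m_i) = 0×37×3 + 28×5×15 = 0 + 2100 = 2100
2100 mod 185 = 65
n ≡ 65 (mod 185)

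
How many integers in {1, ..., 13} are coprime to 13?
12

Prime factorization: 13 = 13
Using the formula φ(n) = n × Π(1 - 1/p) for each prime factor p:
φ(13) = 13 × (1 - 1/13)
φ(13) = 12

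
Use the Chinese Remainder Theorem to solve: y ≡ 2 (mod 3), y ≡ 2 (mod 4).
M = 3 × 4 = 12. M₁ = 4, y₁ ≡ 1 (mod 3). M₂ = 3, y₂ ≡ 3 (mod 4). y = 2×4×1 + 2×3×3 ≡ 2 (mod 12)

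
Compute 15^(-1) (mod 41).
15^(-1) ≡ 11 (mod 41). Verification: 15 × 11 = 165 ≡ 1 (mod 41)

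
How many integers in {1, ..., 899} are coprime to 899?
840

Prime factorization: 899 = 29 × 31
Using the formula φ(n) = n × Π(1 - 1/p) for each prime factor p:
φ(899) = 899 × (1 - 1/29) × (1 - 1/31)
φ(899) = 840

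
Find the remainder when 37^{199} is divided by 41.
By Fermat: 37^{40} ≡ 1 (mod 41). 199 = 4×40 + 39. So 37^{199} ≡ 37^{39} ≡ 10 (mod 41)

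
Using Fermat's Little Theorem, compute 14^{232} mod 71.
54

By Fermat's Little Theorem, a^(p-1) ≡ 1 (mod p) for prime p and gcd(a, p) = 1
Here p = 71, so 14^70 ≡ 1 (mod 71)
We can reduce the exponent: 232 mod 70 = 22
So 14^232 ≡ 14^22 (mod 71)
Computing: 14^22 mod 71 = 54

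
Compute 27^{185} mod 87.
66

Using successive squaring:
Binary expansion of 185: 10111001
Powers of 27 mod 87 (each is the square of the previous):
  27^1 ≡ 27 (mod 87)
  27^2 ≡ 27² = 729 ≡ 33 (mod 87)
  27^4 ≡ 33² = 1089 ≡ 45 (mod 87)
  27^8 ≡ 45² = 2025 ≡ 24 (mod 87)
  27^16 ≡ 24² = 576 ≡ 54 (mod 87)
  27^32 ≡ 54² = 2916 ≡ 45 (mod 87)
  27^64 ≡ 45² = 2025 ≡ 24 (mod 87)
  27^128 ≡ 24² = 576 ≡ 54 (mod 87)
185 = 128 + 32 + 16 + 8 + 1, so 27^185 = 27^128 × 27^32 × 27^16 × 27^8 × 27^1 ≡ 54 × 45 × 54 × 24 × 27 (mod 87)
Multiplying step by step:
  54 × 45 = 2430 ≡ 81 (mod 87)
  81 × 54 = 4374 ≡ 24 (mod 87)
  24 × 24 = 576 ≡ 54 (mod 87)
  54 × 27 = 1458 ≡ 66 (mod 87)
Result: 27^185 ≡ 66 (mod 87)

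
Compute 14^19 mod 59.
Using repeated squaring. 19 = 16 + 2 + 1 (binary 10011). Repeated squaring mod 59: 14^1 ≡ 14; 14^2 ≡ 14² = 196 ≡ 19; 14^4 ≡ 19² = 361 ≡ 7; 14^8 ≡ 7² = 49 ≡ 49; 14^16 ≡ 49² = 2401 ≡ 41. Multiply: 14^19 = 14^16 × 14^2 × 14^1 ≡ 41 × 19 × 14 (mod 59): 41 × 19 = 779 ≡ 12; 12 × 14 = 168 ≡ 50. So 14^19 ≡ 50 (mod 59).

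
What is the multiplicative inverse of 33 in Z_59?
33^(-1) ≡ 34 (mod 59). Verification: 33 × 34 = 1122 ≡ 1 (mod 59)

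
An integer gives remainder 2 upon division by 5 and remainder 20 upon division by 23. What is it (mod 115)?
M = 5 × 23 = 115. M₁ = 23, y₁ ≡ 2 (mod 5). M₂ = 5, y₂ ≡ 14 (mod 23). k = 2×23×2 + 20×5×14 ≡ 112 (mod 115). The smallest positive such number is 112.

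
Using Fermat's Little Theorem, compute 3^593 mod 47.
By Fermat: 3^{46} ≡ 1 (mod 47). 593 ≡ 41 (mod 46). So 3^{593} ≡ 3^{41} ≡ 6 (mod 47)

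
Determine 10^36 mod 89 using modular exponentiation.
Using repeated squaring. 36 = 32 + 4 (binary 100100). Repeated squaring mod 89: 10^1 ≡ 10; 10^2 ≡ 10² = 100 ≡ 11; 10^4 ≡ 11² = 121 ≡ 32; 10^8 ≡ 32² = 1024 ≡ 45; 10^16 ≡ 45² = 2025 ≡ 67; 10^32 ≡ 67² = 4489 ≡ 39. Multiply: 10^36 = 10^32 × 10^4 ≡ 39 × 32 (mod 89): 39 × 32 = 1248 ≡ 2. So 10^36 ≡ 2 (mod 89).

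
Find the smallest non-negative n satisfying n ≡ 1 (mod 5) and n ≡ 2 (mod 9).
M = 5 × 9 = 45. M₁ = 9, y₁ ≡ 4 (mod 5). M₂ = 5, y₂ ≡ 2 (mod 9). n = 1×9×4 + 2×5×2 ≡ 11 (mod 45)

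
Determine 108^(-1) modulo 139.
108^(-1) ≡ 130 (mod 139). Verification: 108 × 130 = 14040 ≡ 1 (mod 139)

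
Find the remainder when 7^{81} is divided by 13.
By Fermat: 7^{12} ≡ 1 (mod 13). 81 = 6×12 + 9. So 7^{81} ≡ 7^{9} ≡ 8 (mod 13)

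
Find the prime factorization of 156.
2^2 × 3 × 13

Divide by primes starting from smallest:
156 ÷ 2 = 78
78 ÷ 2 = 39
39 ÷ 3 = 13
13 ÷ 13 = 1

156 = 2^2 × 3 × 13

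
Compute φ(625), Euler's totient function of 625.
500

Prime factorization: 625 = 5^4
Using the formula φ(n) = n × Π(1 - 1/p) for each prime factor p:
φ(625) = 625 × (1 - 1/5)
φ(625) = 500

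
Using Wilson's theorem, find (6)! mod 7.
By Wilson's theorem, (6)! ≡ -1 ≡ 6 (mod 7)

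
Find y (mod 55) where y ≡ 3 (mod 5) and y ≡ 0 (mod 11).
M = 5 × 11 = 55. M₁ = 11, y₁ ≡ 1 (mod 5). M₂ = 5, y₂ ≡ 9 (mod 11). y = 3×11×1 + 0×5×9 ≡ 33 (mod 55)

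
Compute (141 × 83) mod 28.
27

(141 × 83) = 11703
11703 mod 28 = 27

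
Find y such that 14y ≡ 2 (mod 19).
11

Since gcd(14, 19) = 1 divides 2, a solution exists.
Multiply both sides by the inverse of 14 mod 19:
  14^(-1) mod 19 = 15
  x ≡ 15 × 2 ≡ 30 ≡ 11 (mod 19)
Verification: 14 × 11 = 154 = 8 × 19 + 2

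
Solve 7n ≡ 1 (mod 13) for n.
2

Using Extended Euclidean Algorithm:
gcd(7, 13) = 1
Bezout coefficients: 7 × 2 + 13 × -1 = 1
So 7 × 2 ≡ 1 (mod 13)
The inverse is 2 mod 13 = 2
Verification: 7 × 2 = 14 = 1 × 13 + 1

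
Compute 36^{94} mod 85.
81

Using successive squaring:
Binary expansion of 94: 1011110
Powers of 36 mod 85 (each is the square of the previous):
  36^1 ≡ 36 (mod 85)
  36^2 ≡ 36² = 1296 ≡ 21 (mod 85)
  36^4 ≡ 21² = 441 ≡ 16 (mod 85)
  36^8 ≡ 16² = 256 ≡ 1 (mod 85)
  36^16 ≡ 1² = 1 ≡ 1 (mod 85)
  36^32 ≡ 1² = 1 ≡ 1 (mod 85)
  36^64 ≡ 1² = 1 ≡ 1 (mod 85)
94 = 64 + 16 + 8 + 4 + 2, so 36^94 = 36^64 × 36^16 × 36^8 × 36^4 × 36^2 ≡ 1 × 1 × 1 × 16 × 21 (mod 85)
Multiplying step by step:
  1 × 1 = 1 ≡ 1 (mod 85)
  1 × 1 = 1 ≡ 1 (mod 85)
  1 × 16 = 16 ≡ 16 (mod 85)
  16 × 21 = 336 ≡ 81 (mod 85)
Result: 36^94 ≡ 81 (mod 85)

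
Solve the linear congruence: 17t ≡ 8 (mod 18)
10

Since gcd(17, 18) = 1 divides 8, a solution exists.
Multiply both sides by the inverse of 17 mod 18:
  17^(-1) mod 18 = 17
  x ≡ 17 × 8 ≡ 136 ≡ 10 (mod 18)
Verification: 17 × 10 = 170 = 9 × 18 + 8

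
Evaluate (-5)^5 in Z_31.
(-5) ≡ 26 (mod 31). 5 = 4 + 1 (binary 101). Repeated squaring mod 31: 26^1 ≡ 26; 26^2 ≡ 26² = 676 ≡ 25; 26^4 ≡ 25² = 625 ≡ 5. Multiply: (-5)^5 ≡ 26^4 × 26^1 ≡ 5 × 26 (mod 31): 5 × 26 = 130 ≡ 6. So (-5)^5 ≡ 6 (mod 31).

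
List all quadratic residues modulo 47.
QRs mod 47: {1, 2, 3, 4, 6, 7, 8, 9, 12, 14, 16, 17, 18, 21, 24, 25, 27, 28, 32, 34, 36, 37, 42}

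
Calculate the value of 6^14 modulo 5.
Using Fermat: 6^{4} ≡ 1 (mod 5). 14 ≡ 2 (mod 4). So 6^{14} ≡ 6^{2} ≡ 1 (mod 5)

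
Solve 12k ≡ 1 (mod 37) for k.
12^(-1) ≡ 34 (mod 37). Verification: 12 × 34 = 408 ≡ 1 (mod 37)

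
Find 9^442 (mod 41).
Using Fermat: 9^{40} ≡ 1 (mod 41). 442 ≡ 2 (mod 40). So 9^{442} ≡ 9^{2} ≡ 40 (mod 41)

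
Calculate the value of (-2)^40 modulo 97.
Using repeated squaring. (-2) ≡ 95 (mod 97). 40 = 32 + 8 (binary 101000). Repeated squaring mod 97: 95^1 ≡ 95; 95^2 ≡ 95² = 9025 ≡ 4; 95^4 ≡ 4² = 16 ≡ 16; 95^8 ≡ 16² = 256 ≡ 62; 95^16 ≡ 62² = 3844 ≡ 61; 95^32 ≡ 61² = 3721 ≡ 35. Multiply: (-2)^40 ≡ 95^32 × 95^8 ≡ 35 × 62 (mod 97): 35 × 62 = 2170 ≡ 36. So (-2)^40 ≡ 36 (mod 97).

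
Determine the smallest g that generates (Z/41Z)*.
6

A primitive root g modulo p has order p-1 = 40
Prime divisors of 40: [2, 5]
g is a primitive root iff g^(40/q) ≢ 1 (mod 41) for each prime divisor q
Testing small values:
  g = 2: 2^20 ≡ 1, 2^8 ≡ 10 (mod 41) → 2^20 ≡ 1, not primitive root
  g = 3: 3^20 ≡ 40, 3^8 ≡ 1 (mod 41) → 3^8 ≡ 1, not primitive root
  g = 4: 4^20 ≡ 1, 4^8 ≡ 18 (mod 41) → 4^20 ≡ 1, not primitive root
  g = 5: 5^20 ≡ 1, 5^8 ≡ 18 (mod 41) → 5^20 ≡ 1, not primitive root
  g = 6: 6^20 ≡ 40, 6^8 ≡ 10 (mod 41) → none is 1, primitive root!
The smallest primitive root is 6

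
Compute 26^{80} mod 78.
52

Using successive squaring:
Binary expansion of 80: 1010000
Powers of 26 mod 78 (each is the square of the previous):
  26^1 ≡ 26 (mod 78)
  26^2 ≡ 26² = 676 ≡ 52 (mod 78)
  26^4 ≡ 52² = 2704 ≡ 52 (mod 78)
  26^8 ≡ 52² = 2704 ≡ 52 (mod 78)
  26^16 ≡ 52² = 2704 ≡ 52 (mod 78)
  26^32 ≡ 52² = 2704 ≡ 52 (mod 78)
  26^64 ≡ 52² = 2704 ≡ 52 (mod 78)
80 = 64 + 16, so 26^80 = 26^64 × 26^16 ≡ 52 × 52 (mod 78)
Multiplying step by step:
  52 × 52 = 2704 ≡ 52 (mod 78)
Result: 26^80 ≡ 52 (mod 78)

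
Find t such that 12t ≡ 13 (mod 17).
11

Since gcd(12, 17) = 1 divides 13, a solution exists.
Multiply both sides by the inverse of 12 mod 17:
  12^(-1) mod 17 = 10
  x ≡ 10 × 13 ≡ 130 ≡ 11 (mod 17)
Verification: 12 × 11 = 132 = 7 × 17 + 13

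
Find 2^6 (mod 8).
6 = 4 + 2 (binary 110). Repeated squaring mod 8: 2^1 ≡ 2; 2^2 ≡ 2² = 4 ≡ 4; 2^4 ≡ 4² = 16 ≡ 0. Multiply: 2^6 = 2^4 × 2^2 ≡ 0 × 4 (mod 8): 0 × 4 = 0 ≡ 0. So 2^6 ≡ 0 (mod 8).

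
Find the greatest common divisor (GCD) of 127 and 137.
1

Using the Euclidean algorithm:
127 = 0 × 137 + 127
137 = 1 × 127 + 10
127 = 12 × 10 + 7
10 = 1 × 7 + 3
7 = 2 × 3 + 1
3 = 3 × 1 + 0

GCD(127, 137) = 1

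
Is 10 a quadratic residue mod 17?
By Euler's criterion: 10^{8} ≡ 16 (mod 17). Since this equals -1 (≡ 16), 10 is not a QR.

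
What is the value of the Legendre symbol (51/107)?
(51/107) = 51^{53} mod 107 = -1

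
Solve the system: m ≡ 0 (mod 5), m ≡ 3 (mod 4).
M = 5 × 4 = 20. M₁ = 4, y₁ ≡ 4 (mod 5). M₂ = 5, y₂ ≡ 1 (mod 4). m = 0×4×4 + 3×5×1 ≡ 15 (mod 20)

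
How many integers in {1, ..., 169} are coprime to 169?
156

Prime factorization: 169 = 13^2
Using the formula φ(n) = n × Π(1 - 1/p) for each prime factor p:
φ(169) = 169 × (1 - 1/13)
φ(169) = 156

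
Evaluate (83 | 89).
(83/89) = 83^{44} mod 89 = -1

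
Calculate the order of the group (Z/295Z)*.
232

Prime factorization: 295 = 5 × 59
Using the formula φ(n) = n × Π(1 - 1/p) for each prime factor p:
φ(295) = 295 × (1 - 1/5) × (1 - 1/59)
φ(295) = 232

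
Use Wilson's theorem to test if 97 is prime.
(96)! mod 97 = 96. Since 96 ≡ -1 (mod 97), 97 is prime.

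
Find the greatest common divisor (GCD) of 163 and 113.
1

Using the Euclidean algorithm:
163 = 1 × 113 + 50
113 = 2 × 50 + 13
50 = 3 × 13 + 11
13 = 1 × 11 + 2
11 = 5 × 2 + 1
2 = 2 × 1 + 0

GCD(163, 113) = 1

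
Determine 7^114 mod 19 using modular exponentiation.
Using Fermat: 7^{18} ≡ 1 (mod 19). 114 ≡ 6 (mod 18). So 7^{114} ≡ 7^{6} ≡ 1 (mod 19)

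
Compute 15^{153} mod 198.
9

Using successive squaring:
Binary expansion of 153: 10011001
Powers of 15 mod 198 (each is the square of the previous):
  15^1 ≡ 15 (mod 198)
  15^2 ≡ 15² = 225 ≡ 27 (mod 198)
  15^4 ≡ 27² = 729 ≡ 135 (mod 198)
  15^8 ≡ 135² = 18225 ≡ 9 (mod 198)
  15^16 ≡ 9² = 81 ≡ 81 (mod 198)
  15^32 ≡ 81² = 6561 ≡ 27 (mod 198)
  15^64 ≡ 27² = 729 ≡ 135 (mod 198)
  15^128 ≡ 135² = 18225 ≡ 9 (mod 198)
153 = 128 + 16 + 8 + 1, so 15^153 = 15^128 × 15^16 × 15^8 × 15^1 ≡ 9 × 81 × 9 × 15 (mod 198)
Multiplying step by step:
  9 × 81 = 729 ≡ 135 (mod 198)
  135 × 9 = 1215 ≡ 27 (mod 198)
  27 × 15 = 405 ≡ 9 (mod 198)
Result: 15^153 ≡ 9 (mod 198)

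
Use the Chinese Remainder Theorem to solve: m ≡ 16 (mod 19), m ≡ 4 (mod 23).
M = 19 × 23 = 437. M₁ = 23, y₁ ≡ 5 (mod 19). M₂ = 19, y₂ ≡ 17 (mod 23). m = 16×23×5 + 4×19×17 ≡ 73 (mod 437)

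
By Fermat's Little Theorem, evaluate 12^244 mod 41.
By Fermat: 12^{40} ≡ 1 (mod 41). 244 ≡ 4 (mod 40). So 12^{244} ≡ 12^{4} ≡ 31 (mod 41)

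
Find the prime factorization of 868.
2^2 × 7 × 31

Divide by primes starting from smallest:
868 ÷ 2 = 434
434 ÷ 2 = 217
217 ÷ 7 = 31
31 ÷ 31 = 1

868 = 2^2 × 7 × 31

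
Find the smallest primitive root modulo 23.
5

A primitive root g modulo p has order p-1 = 22
Prime divisors of 22: [2, 11]
g is a primitive root iff g^(22/q) ≢ 1 (mod 23) for each prime divisor q
Testing small values:
  g = 2: 2^11 ≡ 1, 2^2 ≡ 4 (mod 23) → 2^11 ≡ 1, not primitive root
  g = 3: 3^11 ≡ 1, 3^2 ≡ 9 (mod 23) → 3^11 ≡ 1, not primitive root
  g = 4: 4^11 ≡ 1, 4^2 ≡ 16 (mod 23) → 4^11 ≡ 1, not primitive root
  g = 5: 5^11 ≡ 22, 5^2 ≡ 2 (mod 23) → none is 1, primitive root!
The smallest primitive root is 5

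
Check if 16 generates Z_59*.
p - 1 = 58 has prime divisors 2, 29. Check 16^(58/q) mod 59 for each: 16^(58/2) = 16^29 ≡ 1, 16^(58/29) = 16^2 ≡ 20 (mod 59). Since 16^29 ≡ 1 (mod 59), the order of 16 divides 29 (in fact the order is 29) ≠ 58, so it is not a primitive root.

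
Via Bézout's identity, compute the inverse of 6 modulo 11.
Extended GCD: 6(2) + 11(-1) = 1. So 6^(-1) ≡ 2 ≡ 2 (mod 11). Verify: 6 × 2 = 12 ≡ 1 (mod 11)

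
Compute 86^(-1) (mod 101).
86^(-1) ≡ 74 (mod 101). Verification: 86 × 74 = 6364 ≡ 1 (mod 101)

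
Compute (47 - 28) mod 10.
9

(47 - 28) = 19
19 mod 10 = 9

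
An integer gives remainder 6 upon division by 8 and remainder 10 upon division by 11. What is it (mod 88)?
M = 8 × 11 = 88. M₁ = 11, y₁ ≡ 3 (mod 8). M₂ = 8, y₂ ≡ 7 (mod 11). y = 6×11×3 + 10×8×7 ≡ 54 (mod 88). The smallest positive such number is 54.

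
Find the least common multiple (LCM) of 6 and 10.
30

First find GCD(6, 10) using the Euclidean algorithm:
6 = 0 × 10 + 6
10 = 1 × 6 + 4
6 = 1 × 4 + 2
4 = 2 × 2 + 0
GCD(6, 10) = 2

LCM formula: LCM(a, b) = (a × b) / GCD(a, b)
LCM(6, 10) = (6 × 10) / 2
LCM(6, 10) = 60 / 2
LCM(6, 10) = 30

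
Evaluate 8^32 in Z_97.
Using repeated squaring. 32 = 32 (binary 100000). Repeated squaring mod 97: 8^1 ≡ 8; 8^2 ≡ 8² = 64 ≡ 64; 8^4 ≡ 64² = 4096 ≡ 22; 8^8 ≡ 22² = 484 ≡ 96; 8^16 ≡ 96² = 9216 ≡ 1; 8^32 ≡ 1² = 1 ≡ 1. So 8^32 ≡ 1 (mod 97).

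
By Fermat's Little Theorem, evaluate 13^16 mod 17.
By Fermat's Little Theorem, 13^{16} ≡ 1 (mod 17) since 17 is prime and gcd(13, 17) = 1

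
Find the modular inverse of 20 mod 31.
20^(-1) ≡ 14 (mod 31). Verification: 20 × 14 = 280 ≡ 1 (mod 31)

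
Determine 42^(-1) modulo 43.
42^(-1) ≡ 42 (mod 43). Verification: 42 × 42 = 1764 ≡ 1 (mod 43)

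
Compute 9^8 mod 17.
8 = 8 (binary 1000). Repeated squaring mod 17: 9^1 ≡ 9; 9^2 ≡ 9² = 81 ≡ 13; 9^4 ≡ 13² = 169 ≡ 16; 9^8 ≡ 16² = 256 ≡ 1. So 9^8 ≡ 1 (mod 17).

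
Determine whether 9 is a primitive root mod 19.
p - 1 = 18 has prime divisors 2, 3. Check 9^(18/q) mod 19 for each: 9^(18/2) = 9^9 ≡ 1, 9^(18/3) = 9^6 ≡ 11 (mod 19). Since 9^9 ≡ 1 (mod 19), the order of 9 divides 9 (in fact the order is 9) ≠ 18, so it is not a primitive root.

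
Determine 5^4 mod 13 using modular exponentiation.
4 = 4 (binary 100). Repeated squaring mod 13: 5^1 ≡ 5; 5^2 ≡ 5² = 25 ≡ 12; 5^4 ≡ 12² = 144 ≡ 1. So 5^4 ≡ 1 (mod 13).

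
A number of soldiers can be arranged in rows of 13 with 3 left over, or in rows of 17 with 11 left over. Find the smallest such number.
M = 13 × 17 = 221. M₁ = 17, y₁ ≡ 10 (mod 13). M₂ = 13, y₂ ≡ 4 (mod 17). k = 3×17×10 + 11×13×4 ≡ 198 (mod 221). The smallest positive such number is 198.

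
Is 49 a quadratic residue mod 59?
By Euler's criterion: 49^{29} ≡ 1 (mod 59). Since this equals 1, 49 is a QR.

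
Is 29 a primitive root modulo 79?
Yes

To verify, check if 29^(78/q) ≢ 1 (mod 79) for each prime divisor q of 78
Divisors of 78 = 78: [1, 2, 3, 6, 13, 26, 39, 78]
  29^(78/2) = 29^39 ≡ 78 (mod 79)
  29^(78/3) = 29^26 ≡ 55 (mod 79)
  29^(78/13) = 29^6 ≡ 10 (mod 79)
Conclusion: 29 is a primitive root modulo 79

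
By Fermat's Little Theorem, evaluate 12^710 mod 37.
By Fermat: 12^{36} ≡ 1 (mod 37). 710 ≡ 26 (mod 36). So 12^{710} ≡ 12^{26} ≡ 34 (mod 37)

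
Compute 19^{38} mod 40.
1

Using successive squaring:
Binary expansion of 38: 100110
Powers of 19 mod 40 (each is the square of the previous):
  19^1 ≡ 19 (mod 40)
  19^2 ≡ 19² = 361 ≡ 1 (mod 40)
  19^4 ≡ 1² = 1 ≡ 1 (mod 40)
  19^8 ≡ 1² = 1 ≡ 1 (mod 40)
  19^16 ≡ 1² = 1 ≡ 1 (mod 40)
  19^32 ≡ 1² = 1 ≡ 1 (mod 40)
38 = 32 + 4 + 2, so 19^38 = 19^32 × 19^4 × 19^2 ≡ 1 × 1 × 1 (mod 40)
Multiplying step by step:
  1 × 1 = 1 ≡ 1 (mod 40)
  1 × 1 = 1 ≡ 1 (mod 40)
Result: 19^38 ≡ 1 (mod 40)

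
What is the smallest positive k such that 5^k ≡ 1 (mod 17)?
Powers of 5 mod 17: 5^1≡5, 5^2≡8, 5^3≡6, 5^4≡13, 5^5≡14, 5^6≡2, 5^7≡10, 5^8≡16, 5^9≡12, 5^10≡9, 5^11≡11, 5^12≡4, 5^13≡3, 5^14≡15, 5^15≡7, 5^16≡1. Order = 16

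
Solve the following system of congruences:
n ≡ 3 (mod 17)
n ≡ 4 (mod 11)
37

Using the Chinese Remainder Theorem:
M = product of moduli = 187
For equation 1: M_1 = 11, 11 ≡ 11 (mod 17), inverse of 11 mod 17 is 14 (check: 11 × 14 = 154 ≡ 1 (mod 17))
For equation 2: M_2 = 17, 17 ≡ 6 (mod 11), inverse of 17 mod 11 is 2 (check: 6 × 2 = 12 ≡ 1 (mod 11))
Combine: n ≡ Σ r_i×M_i×(M_i⁻¹ mod m_i) = 3×11×14 + 4×17×2 = 462 + 136 = 598
598 mod 187 = 37
n ≡ 37 (mod 187)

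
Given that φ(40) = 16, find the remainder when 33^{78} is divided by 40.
By Euler: 33^{16} ≡ 1 (mod 40) since gcd(33, 40) = 1. 78 = 4×16 + 14. So 33^{78} ≡ 33^{14} ≡ 9 (mod 40)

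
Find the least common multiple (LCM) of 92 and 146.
6716

First find GCD(92, 146) using the Euclidean algorithm:
92 = 0 × 146 + 92
146 = 1 × 92 + 54
92 = 1 × 54 + 38
54 = 1 × 38 + 16
38 = 2 × 16 + 6
16 = 2 × 6 + 4
6 = 1 × 4 + 2
4 = 2 × 2 + 0
GCD(92, 146) = 2

LCM formula: LCM(a, b) = (a × b) / GCD(a, b)
LCM(92, 146) = (92 × 146) / 2
LCM(92, 146) = 13432 / 2
LCM(92, 146) = 6716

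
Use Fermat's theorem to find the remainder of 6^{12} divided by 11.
3

By Fermat's Little Theorem, a^(p-1) ≡ 1 (mod p) for prime p and gcd(a, p) = 1
Here p = 11, so 6^10 ≡ 1 (mod 11)
We can reduce the exponent: 12 mod 10 = 2
So 6^12 ≡ 6^2 (mod 11)
Computing: 6^2 mod 11 = 3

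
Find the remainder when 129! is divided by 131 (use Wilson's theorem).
(130)! = (129)! × (130) ≡ -1 (mod 131). So (129)! ≡ -1 × (130)^(-1) ≡ (-1)×(-1) = 1 (mod 131)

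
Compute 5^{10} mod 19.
5

Using successive squaring:
Binary expansion of 10: 1010
Powers of 5 mod 19 (each is the square of the previous):
  5^1 ≡ 5 (mod 19)
  5^2 ≡ 5² = 25 ≡ 6 (mod 19)
  5^4 ≡ 6² = 36 ≡ 17 (mod 19)
  5^8 ≡ 17² = 289 ≡ 4 (mod 19)
10 = 8 + 2, so 5^10 = 5^8 × 5^2 ≡ 4 × 6 (mod 19)
Multiplying step by step:
  4 × 6 = 24 ≡ 5 (mod 19)
Result: 5^10 ≡ 5 (mod 19)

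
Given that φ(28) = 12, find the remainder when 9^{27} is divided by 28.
By Euler: 9^{12} ≡ 1 (mod 28) since gcd(9, 28) = 1. 27 = 2×12 + 3. So 9^{27} ≡ 9^{3} ≡ 1 (mod 28)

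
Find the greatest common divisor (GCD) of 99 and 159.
3

Using the Euclidean algorithm:
99 = 0 × 159 + 99
159 = 1 × 99 + 60
99 = 1 × 60 + 39
60 = 1 × 39 + 21
39 = 1 × 21 + 18
21 = 1 × 18 + 3
18 = 6 × 3 + 0

GCD(99, 159) = 3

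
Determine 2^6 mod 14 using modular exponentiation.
6 = 4 + 2 (binary 110). Repeated squaring mod 14: 2^1 ≡ 2; 2^2 ≡ 2² = 4 ≡ 4; 2^4 ≡ 4² = 16 ≡ 2. Multiply: 2^6 = 2^4 × 2^2 ≡ 2 × 4 (mod 14): 2 × 4 = 8 ≡ 8. So 2^6 ≡ 8 (mod 14).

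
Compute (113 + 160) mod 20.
13

(113 + 160) = 273
273 mod 20 = 13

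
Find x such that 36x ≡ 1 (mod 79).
36^(-1) ≡ 11 (mod 79). Verification: 36 × 11 = 396 ≡ 1 (mod 79)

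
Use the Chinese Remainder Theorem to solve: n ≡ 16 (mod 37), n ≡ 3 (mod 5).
53

Using the Chinese Remainder Theorem:
M = product of moduli = 185
For equation 1: M_1 = 5, 5 ≡ 5 (mod 37), inverse of 5 mod 37 is 15 (check: 5 × 15 = 75 ≡ 1 (mod 37))
For equation 2: M_2 = 37, 37 ≡ 2 (mod 5), inverse of 37 mod 5 is 3 (check: 2 × 3 = 6 ≡ 1 (mod 5))
Combine: n ≡ Σ r_i×M_i×(M_i⁻¹ mod m_i) = 16×5×15 + 3×37×3 = 1200 + 333 = 1533
1533 mod 185 = 53
n ≡ 53 (mod 185)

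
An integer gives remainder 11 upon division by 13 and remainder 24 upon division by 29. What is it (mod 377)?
M = 13 × 29 = 377. M₁ = 29, y₁ ≡ 9 (mod 13). M₂ = 13, y₂ ≡ 9 (mod 29). t = 11×29×9 + 24×13×9 ≡ 24 (mod 377). The smallest positive such number is 24.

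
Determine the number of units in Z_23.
22

Prime factorization: 23 = 23
Using the formula φ(n) = n × Π(1 - 1/p) for each prime factor p:
φ(23) = 23 × (1 - 1/23)
φ(23) = 22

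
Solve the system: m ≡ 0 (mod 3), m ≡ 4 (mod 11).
M = 3 × 11 = 33. M₁ = 11, y₁ ≡ 2 (mod 3). M₂ = 3, y₂ ≡ 4 (mod 11). m = 0×11×2 + 4×3×4 ≡ 15 (mod 33)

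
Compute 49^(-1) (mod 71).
29

Using Extended Euclidean Algorithm:
gcd(49, 71) = 1
Bezout coefficients: 49 × 29 + 71 × -20 = 1
So 49 × 29 ≡ 1 (mod 71)
The inverse is 29 mod 71 = 29
Verification: 49 × 29 = 1421 = 20 × 71 + 1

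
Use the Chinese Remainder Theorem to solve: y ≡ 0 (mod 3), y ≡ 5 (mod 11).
27

Using the Chinese Remainder Theorem:
M = product of moduli = 33
For equation 1: M_1 = 11, 11 ≡ 2 (mod 3), inverse of 11 mod 3 is 2 (check: 2 × 2 = 4 ≡ 1 (mod 3))
For equation 2: M_2 = 3, 3 ≡ 3 (mod 11), inverse of 3 mod 11 is 4 (check: 3 × 4 = 12 ≡ 1 (mod 11))
Combine: y ≡ Σ r_i×M_i×(M_i⁻¹ mod m_i) = 0×11×2 + 5×3×4 = 0 + 60 = 60
60 mod 33 = 27
y ≡ 27 (mod 33)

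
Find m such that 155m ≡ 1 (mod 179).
155^(-1) ≡ 82 (mod 179). Verification: 155 × 82 = 12710 ≡ 1 (mod 179)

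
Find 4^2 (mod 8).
2 = 2 (binary 10). Repeated squaring mod 8: 4^1 ≡ 4; 4^2 ≡ 4² = 16 ≡ 0. So 4^2 ≡ 0 (mod 8).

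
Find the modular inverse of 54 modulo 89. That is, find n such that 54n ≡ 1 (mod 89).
61

Using Extended Euclidean Algorithm:
gcd(54, 89) = 1
Bezout coefficients: 54 × -28 + 89 × 17 = 1
So 54 × -28 ≡ 1 (mod 89)
The inverse is -28 mod 89 = 61
Verification: 54 × 61 = 3294 = 37 × 89 + 1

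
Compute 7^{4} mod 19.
7

Using successive squaring:
Binary expansion of 4: 100
Powers of 7 mod 19 (each is the square of the previous):
  7^1 ≡ 7 (mod 19)
  7^2 ≡ 7² = 49 ≡ 11 (mod 19)
  7^4 ≡ 11² = 121 ≡ 7 (mod 19)
4 is a power of 2, so 7^4 is the last square: ≡ 7 (mod 19)
Result: 7^4 ≡ 7 (mod 19)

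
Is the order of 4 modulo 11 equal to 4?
No, the actual order is 5, not 4.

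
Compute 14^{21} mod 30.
14

Using successive squaring:
Binary expansion of 21: 10101
Powers of 14 mod 30 (each is the square of the previous):
  14^1 ≡ 14 (mod 30)
  14^2 ≡ 14² = 196 ≡ 16 (mod 30)
  14^4 ≡ 16² = 256 ≡ 16 (mod 30)
  14^8 ≡ 16² = 256 ≡ 16 (mod 30)
  14^16 ≡ 16² = 256 ≡ 16 (mod 30)
21 = 16 + 4 + 1, so 14^21 = 14^16 × 14^4 × 14^1 ≡ 16 × 16 × 14 (mod 30)
Multiplying step by step:
  16 × 16 = 256 ≡ 16 (mod 30)
  16 × 14 = 224 ≡ 14 (mod 30)
Result: 14^21 ≡ 14 (mod 30)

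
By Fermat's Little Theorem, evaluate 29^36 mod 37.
By Fermat's Little Theorem, 29^{36} ≡ 1 (mod 37) since 37 is prime and gcd(29, 37) = 1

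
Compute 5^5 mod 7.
5 = 4 + 1 (binary 101). Repeated squaring mod 7: 5^1 ≡ 5; 5^2 ≡ 5² = 25 ≡ 4; 5^4 ≡ 4² = 16 ≡ 2. Multiply: 5^5 = 5^4 × 5^1 ≡ 2 × 5 (mod 7): 2 × 5 = 10 ≡ 3. So 5^5 ≡ 3 (mod 7).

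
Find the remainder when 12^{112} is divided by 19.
By Fermat: 12^{18} ≡ 1 (mod 19). 112 = 6×18 + 4. So 12^{112} ≡ 12^{4} ≡ 7 (mod 19)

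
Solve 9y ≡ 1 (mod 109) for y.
97

Using Extended Euclidean Algorithm:
gcd(9, 109) = 1
Bezout coefficients: 9 × -12 + 109 × 1 = 1
So 9 × -12 ≡ 1 (mod 109)
The inverse is -12 mod 109 = 97
Verification: 9 × 97 = 873 = 8 × 109 + 1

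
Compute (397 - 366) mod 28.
3

(397 - 366) = 31
31 mod 28 = 3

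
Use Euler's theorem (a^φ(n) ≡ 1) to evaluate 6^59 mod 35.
By Euler: 6^{24} ≡ 1 (mod 35) since gcd(6, 35) = 1. 59 = 2×24 + 11. So 6^{59} ≡ 6^{11} ≡ 6 (mod 35)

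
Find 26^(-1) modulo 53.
51

Using Extended Euclidean Algorithm:
gcd(26, 53) = 1
Bezout coefficients: 26 × -2 + 53 × 1 = 1
So 26 × -2 ≡ 1 (mod 53)
The inverse is -2 mod 53 = 51
Verification: 26 × 51 = 1326 = 25 × 53 + 1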